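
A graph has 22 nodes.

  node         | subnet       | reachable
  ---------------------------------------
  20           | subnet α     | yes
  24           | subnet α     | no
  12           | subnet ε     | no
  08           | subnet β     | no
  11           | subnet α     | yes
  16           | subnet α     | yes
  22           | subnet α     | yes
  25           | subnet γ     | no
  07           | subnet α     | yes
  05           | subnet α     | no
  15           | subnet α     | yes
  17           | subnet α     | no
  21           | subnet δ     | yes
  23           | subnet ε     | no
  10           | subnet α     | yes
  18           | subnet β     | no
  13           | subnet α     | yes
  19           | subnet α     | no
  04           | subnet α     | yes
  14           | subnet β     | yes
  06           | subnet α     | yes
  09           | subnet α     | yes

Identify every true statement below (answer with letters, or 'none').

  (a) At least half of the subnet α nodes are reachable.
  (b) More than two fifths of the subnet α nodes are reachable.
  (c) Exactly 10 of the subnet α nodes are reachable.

|A| = 15, |A ∩ B| = 11, |A ∖ B| = 4.
(a) |A ∩ B| ≥ |A ∖ B|: holds.
(b) |A ∩ B| / |A| > 2/5: holds.
(c) |A ∩ B| = 10: fails.

(a), (b)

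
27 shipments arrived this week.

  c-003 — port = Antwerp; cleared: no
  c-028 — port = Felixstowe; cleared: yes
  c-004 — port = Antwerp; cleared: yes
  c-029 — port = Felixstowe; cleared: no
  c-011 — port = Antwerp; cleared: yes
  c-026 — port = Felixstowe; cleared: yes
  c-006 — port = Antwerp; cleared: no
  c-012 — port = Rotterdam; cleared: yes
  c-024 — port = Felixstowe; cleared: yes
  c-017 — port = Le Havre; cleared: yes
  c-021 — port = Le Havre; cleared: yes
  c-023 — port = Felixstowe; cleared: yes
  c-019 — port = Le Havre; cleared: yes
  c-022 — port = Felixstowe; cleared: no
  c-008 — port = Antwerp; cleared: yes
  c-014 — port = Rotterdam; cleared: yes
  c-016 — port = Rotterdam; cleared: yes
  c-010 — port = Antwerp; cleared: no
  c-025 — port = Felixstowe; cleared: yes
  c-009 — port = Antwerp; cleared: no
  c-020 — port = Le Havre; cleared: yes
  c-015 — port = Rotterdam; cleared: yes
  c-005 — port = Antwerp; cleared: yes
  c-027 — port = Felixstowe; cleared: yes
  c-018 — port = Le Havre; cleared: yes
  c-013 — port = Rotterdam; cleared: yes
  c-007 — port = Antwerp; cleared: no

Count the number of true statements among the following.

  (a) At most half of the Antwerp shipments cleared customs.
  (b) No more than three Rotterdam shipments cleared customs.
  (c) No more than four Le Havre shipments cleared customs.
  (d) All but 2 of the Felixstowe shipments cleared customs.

2

(a) Antwerp: |A| = 9, |A ∩ B| = 4; needs |A ∩ B| ≤ |A ∖ B| — true.
(b) Rotterdam: |A| = 5, |A ∩ B| = 5; needs |A ∩ B| ≤ 3 — false.
(c) Le Havre: |A| = 5, |A ∩ B| = 5; needs |A ∩ B| ≤ 4 — false.
(d) Felixstowe: |A| = 8, |A ∩ B| = 6; needs |A ∖ B| = 2 — true.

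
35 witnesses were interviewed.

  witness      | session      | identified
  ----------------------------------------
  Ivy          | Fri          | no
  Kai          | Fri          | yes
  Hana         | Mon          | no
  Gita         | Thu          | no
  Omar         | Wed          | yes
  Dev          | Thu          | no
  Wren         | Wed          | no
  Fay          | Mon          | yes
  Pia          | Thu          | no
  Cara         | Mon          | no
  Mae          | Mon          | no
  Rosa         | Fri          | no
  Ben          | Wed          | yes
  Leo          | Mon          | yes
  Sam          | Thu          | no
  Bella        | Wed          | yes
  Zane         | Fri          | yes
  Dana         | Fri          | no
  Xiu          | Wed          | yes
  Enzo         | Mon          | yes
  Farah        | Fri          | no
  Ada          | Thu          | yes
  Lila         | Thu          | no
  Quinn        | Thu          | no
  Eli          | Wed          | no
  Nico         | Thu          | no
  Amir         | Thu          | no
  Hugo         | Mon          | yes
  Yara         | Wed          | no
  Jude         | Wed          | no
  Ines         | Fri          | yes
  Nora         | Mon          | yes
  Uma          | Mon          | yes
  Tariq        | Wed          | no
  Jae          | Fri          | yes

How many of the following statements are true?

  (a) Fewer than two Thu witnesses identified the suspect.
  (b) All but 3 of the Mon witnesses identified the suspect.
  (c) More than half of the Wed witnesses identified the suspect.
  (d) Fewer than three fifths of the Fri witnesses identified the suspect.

3

(a) Thu: |A| = 9, |A ∩ B| = 1; needs |A ∩ B| < 2 — true.
(b) Mon: |A| = 9, |A ∩ B| = 6; needs |A ∖ B| = 3 — true.
(c) Wed: |A| = 9, |A ∩ B| = 4; needs |A ∩ B| > |A ∖ B| — false.
(d) Fri: |A| = 8, |A ∩ B| = 4; needs |A ∩ B| / |A| < 3/5 — true.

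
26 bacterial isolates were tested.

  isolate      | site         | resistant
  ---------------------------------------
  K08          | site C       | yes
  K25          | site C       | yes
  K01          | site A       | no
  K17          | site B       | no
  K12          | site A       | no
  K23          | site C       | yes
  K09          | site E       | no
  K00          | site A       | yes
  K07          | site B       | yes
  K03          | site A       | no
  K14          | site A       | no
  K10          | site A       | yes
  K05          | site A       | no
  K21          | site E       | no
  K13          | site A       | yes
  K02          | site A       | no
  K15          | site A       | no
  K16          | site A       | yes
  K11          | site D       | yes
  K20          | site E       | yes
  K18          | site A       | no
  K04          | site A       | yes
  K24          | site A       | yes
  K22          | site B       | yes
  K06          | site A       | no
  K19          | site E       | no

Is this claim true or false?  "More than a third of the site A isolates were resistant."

Truth condition: |A ∩ B| / |A| > 1/3.
|A| = 15, |A ∩ B| = 6, |A ∖ B| = 9.
|A ∩ B|/|A| = 6/15, so the statement is true.

True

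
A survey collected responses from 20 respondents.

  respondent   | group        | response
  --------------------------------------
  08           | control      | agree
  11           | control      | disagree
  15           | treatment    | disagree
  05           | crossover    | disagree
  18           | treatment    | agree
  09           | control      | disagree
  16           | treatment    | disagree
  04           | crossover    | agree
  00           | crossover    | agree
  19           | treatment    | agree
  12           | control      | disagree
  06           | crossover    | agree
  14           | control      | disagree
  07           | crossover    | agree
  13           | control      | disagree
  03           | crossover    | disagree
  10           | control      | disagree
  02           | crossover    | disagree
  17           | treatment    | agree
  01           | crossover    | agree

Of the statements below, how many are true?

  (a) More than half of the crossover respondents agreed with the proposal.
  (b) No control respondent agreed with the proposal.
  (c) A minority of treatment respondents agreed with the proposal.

(a) crossover: |A| = 8, |A ∩ B| = 5; needs |A ∩ B| > |A ∖ B| — true.
(b) control: |A| = 7, |A ∩ B| = 1; needs A ∩ B = ∅ (|A ∩ B| = 0) — false.
(c) treatment: |A| = 5, |A ∩ B| = 3; needs |A ∩ B| < |A ∖ B| — false.

1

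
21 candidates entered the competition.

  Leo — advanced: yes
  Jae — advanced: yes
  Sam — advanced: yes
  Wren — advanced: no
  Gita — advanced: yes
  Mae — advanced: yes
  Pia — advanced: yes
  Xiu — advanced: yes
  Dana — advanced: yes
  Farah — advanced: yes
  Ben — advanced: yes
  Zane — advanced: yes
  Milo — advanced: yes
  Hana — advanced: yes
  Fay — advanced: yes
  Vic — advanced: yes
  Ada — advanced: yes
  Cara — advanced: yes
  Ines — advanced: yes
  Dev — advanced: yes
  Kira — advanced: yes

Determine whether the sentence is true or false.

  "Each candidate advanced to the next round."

'Each candidate advanced to the next round' holds iff A ⊆ B, i.e. every element of A is in B (|A ∖ B| = 0).
|A| = 21, |A ∩ B| = 20, |A ∖ B| = 1.
So the statement is false.

False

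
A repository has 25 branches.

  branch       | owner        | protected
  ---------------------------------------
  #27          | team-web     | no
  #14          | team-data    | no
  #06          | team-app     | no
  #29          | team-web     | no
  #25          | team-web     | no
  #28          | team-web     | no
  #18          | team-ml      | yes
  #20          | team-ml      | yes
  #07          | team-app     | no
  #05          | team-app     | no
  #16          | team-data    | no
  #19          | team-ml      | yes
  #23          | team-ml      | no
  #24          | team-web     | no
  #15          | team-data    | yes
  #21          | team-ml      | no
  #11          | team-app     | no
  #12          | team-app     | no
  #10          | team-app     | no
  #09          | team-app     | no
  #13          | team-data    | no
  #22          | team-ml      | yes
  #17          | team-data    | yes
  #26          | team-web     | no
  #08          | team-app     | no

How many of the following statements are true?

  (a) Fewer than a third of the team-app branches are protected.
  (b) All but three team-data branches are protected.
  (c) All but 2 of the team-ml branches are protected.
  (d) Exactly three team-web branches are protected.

(a) team-app: |A| = 8, |A ∩ B| = 0; needs |A ∩ B| / |A| < 1/3 — true.
(b) team-data: |A| = 5, |A ∩ B| = 2; needs |A ∖ B| = 3 — true.
(c) team-ml: |A| = 6, |A ∩ B| = 4; needs |A ∖ B| = 2 — true.
(d) team-web: |A| = 6, |A ∩ B| = 0; needs |A ∩ B| = 3 — false.

3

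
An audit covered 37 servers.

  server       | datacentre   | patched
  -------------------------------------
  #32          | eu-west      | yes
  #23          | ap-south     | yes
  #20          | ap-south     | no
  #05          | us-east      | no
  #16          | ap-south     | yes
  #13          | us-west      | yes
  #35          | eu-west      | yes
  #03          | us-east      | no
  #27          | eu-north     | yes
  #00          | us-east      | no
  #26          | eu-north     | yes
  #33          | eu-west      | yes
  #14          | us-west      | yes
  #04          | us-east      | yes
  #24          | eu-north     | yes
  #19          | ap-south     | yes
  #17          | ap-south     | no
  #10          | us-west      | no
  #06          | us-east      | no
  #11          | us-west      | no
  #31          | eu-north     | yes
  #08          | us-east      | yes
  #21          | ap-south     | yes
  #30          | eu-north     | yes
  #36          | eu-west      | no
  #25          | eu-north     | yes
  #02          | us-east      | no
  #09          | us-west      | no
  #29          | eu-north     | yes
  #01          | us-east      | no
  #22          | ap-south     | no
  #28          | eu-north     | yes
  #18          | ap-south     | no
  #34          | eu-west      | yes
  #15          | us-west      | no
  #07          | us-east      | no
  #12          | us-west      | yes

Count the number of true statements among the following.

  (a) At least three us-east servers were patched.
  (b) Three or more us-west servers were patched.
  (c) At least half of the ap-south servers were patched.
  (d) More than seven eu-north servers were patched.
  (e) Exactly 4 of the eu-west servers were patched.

4

(a) us-east: |A| = 9, |A ∩ B| = 2; needs |A ∩ B| ≥ 3 — false.
(b) us-west: |A| = 7, |A ∩ B| = 3; needs |A ∩ B| ≥ 3 — true.
(c) ap-south: |A| = 8, |A ∩ B| = 4; needs |A ∩ B| ≥ |A ∖ B| — true.
(d) eu-north: |A| = 8, |A ∩ B| = 8; needs |A ∩ B| > 7 — true.
(e) eu-west: |A| = 5, |A ∩ B| = 4; needs |A ∩ B| = 4 — true.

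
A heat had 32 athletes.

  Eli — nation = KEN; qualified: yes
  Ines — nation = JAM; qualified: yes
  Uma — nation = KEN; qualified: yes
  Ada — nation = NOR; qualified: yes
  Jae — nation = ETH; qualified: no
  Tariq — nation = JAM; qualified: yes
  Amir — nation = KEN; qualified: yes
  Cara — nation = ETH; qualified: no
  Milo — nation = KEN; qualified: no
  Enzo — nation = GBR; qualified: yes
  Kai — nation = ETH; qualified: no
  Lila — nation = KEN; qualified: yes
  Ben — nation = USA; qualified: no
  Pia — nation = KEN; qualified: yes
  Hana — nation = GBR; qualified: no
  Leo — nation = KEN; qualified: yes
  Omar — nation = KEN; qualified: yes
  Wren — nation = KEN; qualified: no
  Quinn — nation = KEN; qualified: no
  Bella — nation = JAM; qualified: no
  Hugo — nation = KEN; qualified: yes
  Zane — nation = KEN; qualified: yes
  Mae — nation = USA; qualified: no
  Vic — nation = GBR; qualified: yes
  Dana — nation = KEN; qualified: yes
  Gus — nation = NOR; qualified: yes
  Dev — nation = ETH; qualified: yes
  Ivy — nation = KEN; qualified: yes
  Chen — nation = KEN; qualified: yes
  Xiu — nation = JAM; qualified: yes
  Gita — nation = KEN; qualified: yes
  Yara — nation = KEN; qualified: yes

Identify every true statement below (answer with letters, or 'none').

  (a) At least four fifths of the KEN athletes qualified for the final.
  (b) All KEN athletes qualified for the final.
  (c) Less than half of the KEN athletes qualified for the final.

(a)

|A| = 17, |A ∩ B| = 14, |A ∖ B| = 3.
(a) |A ∩ B| / |A| ≥ 4/5: holds.
(b) A ⊆ B, i.e. every element of A is in B (|A ∖ B| = 0): fails.
(c) |A ∩ B| < |A ∖ B|: fails.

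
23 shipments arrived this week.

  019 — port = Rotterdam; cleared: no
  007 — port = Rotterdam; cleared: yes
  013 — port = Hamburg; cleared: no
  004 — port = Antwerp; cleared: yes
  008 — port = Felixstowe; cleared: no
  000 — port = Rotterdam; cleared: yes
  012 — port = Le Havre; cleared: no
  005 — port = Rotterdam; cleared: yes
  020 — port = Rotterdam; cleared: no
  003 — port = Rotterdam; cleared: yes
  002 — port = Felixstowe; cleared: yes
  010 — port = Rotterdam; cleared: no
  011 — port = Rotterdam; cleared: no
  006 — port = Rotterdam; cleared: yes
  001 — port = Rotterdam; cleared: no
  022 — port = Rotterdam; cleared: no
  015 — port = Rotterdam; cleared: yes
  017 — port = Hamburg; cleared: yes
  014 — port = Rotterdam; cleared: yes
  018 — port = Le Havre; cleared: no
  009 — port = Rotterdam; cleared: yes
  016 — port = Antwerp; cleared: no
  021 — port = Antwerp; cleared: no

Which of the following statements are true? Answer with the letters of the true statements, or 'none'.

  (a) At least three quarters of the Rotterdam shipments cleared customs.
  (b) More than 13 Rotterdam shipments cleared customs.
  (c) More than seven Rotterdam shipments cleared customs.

(c)

|A| = 14, |A ∩ B| = 8, |A ∖ B| = 6.
(a) |A ∩ B| / |A| ≥ 3/4: fails.
(b) |A ∩ B| > 13: fails.
(c) |A ∩ B| > 7: holds.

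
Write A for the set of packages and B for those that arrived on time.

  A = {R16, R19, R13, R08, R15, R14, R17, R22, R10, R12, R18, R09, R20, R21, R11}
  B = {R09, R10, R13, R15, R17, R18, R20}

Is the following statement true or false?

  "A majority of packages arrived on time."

The determiner here denotes the relation: |A ∩ B| > |A ∖ B|.
|A| = 15, |A ∩ B| = 7, |A ∖ B| = 8.
7 < 8, so the statement is false.

False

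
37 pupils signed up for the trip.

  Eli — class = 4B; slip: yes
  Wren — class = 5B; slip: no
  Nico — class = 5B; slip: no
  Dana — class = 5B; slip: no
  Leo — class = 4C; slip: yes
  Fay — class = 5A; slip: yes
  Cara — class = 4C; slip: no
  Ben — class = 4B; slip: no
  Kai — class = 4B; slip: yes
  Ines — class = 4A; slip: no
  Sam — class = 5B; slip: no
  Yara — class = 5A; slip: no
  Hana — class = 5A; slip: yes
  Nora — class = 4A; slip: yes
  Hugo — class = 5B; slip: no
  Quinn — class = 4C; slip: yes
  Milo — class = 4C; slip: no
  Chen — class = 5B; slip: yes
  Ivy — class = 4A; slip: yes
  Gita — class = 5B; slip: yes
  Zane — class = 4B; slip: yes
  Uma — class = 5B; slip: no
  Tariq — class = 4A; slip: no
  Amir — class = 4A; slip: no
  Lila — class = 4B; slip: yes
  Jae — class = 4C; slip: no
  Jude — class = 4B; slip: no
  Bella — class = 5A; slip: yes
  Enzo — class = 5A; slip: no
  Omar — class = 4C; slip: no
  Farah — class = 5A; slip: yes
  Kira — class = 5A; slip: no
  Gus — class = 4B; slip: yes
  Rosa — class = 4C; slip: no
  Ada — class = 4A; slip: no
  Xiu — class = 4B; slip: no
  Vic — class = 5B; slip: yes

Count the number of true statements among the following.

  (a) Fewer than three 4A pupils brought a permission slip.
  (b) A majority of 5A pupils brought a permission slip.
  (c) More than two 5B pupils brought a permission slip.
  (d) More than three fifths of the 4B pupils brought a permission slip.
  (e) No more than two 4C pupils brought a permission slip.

5

(a) 4A: |A| = 6, |A ∩ B| = 2; needs |A ∩ B| < 3 — true.
(b) 5A: |A| = 7, |A ∩ B| = 4; needs |A ∩ B| > |A ∖ B| — true.
(c) 5B: |A| = 9, |A ∩ B| = 3; needs |A ∩ B| > 2 — true.
(d) 4B: |A| = 8, |A ∩ B| = 5; needs |A ∩ B| / |A| > 3/5 — true.
(e) 4C: |A| = 7, |A ∩ B| = 2; needs |A ∩ B| ≤ 2 — true.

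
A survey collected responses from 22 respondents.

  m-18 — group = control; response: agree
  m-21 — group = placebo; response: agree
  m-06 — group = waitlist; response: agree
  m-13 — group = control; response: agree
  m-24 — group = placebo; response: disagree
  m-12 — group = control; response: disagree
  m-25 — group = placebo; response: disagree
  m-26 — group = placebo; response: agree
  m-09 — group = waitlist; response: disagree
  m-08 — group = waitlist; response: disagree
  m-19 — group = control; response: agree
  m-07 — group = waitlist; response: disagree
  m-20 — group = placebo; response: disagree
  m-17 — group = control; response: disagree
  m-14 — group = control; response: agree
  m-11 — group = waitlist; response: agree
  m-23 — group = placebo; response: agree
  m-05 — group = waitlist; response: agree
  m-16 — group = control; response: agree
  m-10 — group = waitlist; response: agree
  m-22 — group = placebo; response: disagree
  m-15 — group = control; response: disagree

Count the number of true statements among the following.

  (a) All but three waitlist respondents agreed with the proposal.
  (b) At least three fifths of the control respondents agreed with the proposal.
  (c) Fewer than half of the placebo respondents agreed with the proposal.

(a) waitlist: |A| = 7, |A ∩ B| = 4; needs |A ∖ B| = 3 — true.
(b) control: |A| = 8, |A ∩ B| = 5; needs |A ∩ B| / |A| ≥ 3/5 — true.
(c) placebo: |A| = 7, |A ∩ B| = 3; needs |A ∩ B| < |A ∖ B| — true.

3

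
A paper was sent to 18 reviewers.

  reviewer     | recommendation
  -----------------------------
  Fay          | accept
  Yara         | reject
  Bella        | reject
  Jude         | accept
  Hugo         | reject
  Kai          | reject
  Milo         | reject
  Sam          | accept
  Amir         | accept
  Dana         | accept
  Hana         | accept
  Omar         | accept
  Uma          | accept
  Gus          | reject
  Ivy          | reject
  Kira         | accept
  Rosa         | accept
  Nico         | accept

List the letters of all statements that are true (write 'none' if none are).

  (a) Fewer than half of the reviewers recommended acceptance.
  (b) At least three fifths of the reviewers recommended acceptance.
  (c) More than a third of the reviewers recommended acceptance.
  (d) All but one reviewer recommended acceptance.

(b), (c)

|A| = 18, |A ∩ B| = 11, |A ∖ B| = 7.
(a) |A ∩ B| < |A ∖ B|: fails.
(b) |A ∩ B| / |A| ≥ 3/5: holds.
(c) |A ∩ B| / |A| > 1/3: holds.
(d) |A ∖ B| = 1: fails.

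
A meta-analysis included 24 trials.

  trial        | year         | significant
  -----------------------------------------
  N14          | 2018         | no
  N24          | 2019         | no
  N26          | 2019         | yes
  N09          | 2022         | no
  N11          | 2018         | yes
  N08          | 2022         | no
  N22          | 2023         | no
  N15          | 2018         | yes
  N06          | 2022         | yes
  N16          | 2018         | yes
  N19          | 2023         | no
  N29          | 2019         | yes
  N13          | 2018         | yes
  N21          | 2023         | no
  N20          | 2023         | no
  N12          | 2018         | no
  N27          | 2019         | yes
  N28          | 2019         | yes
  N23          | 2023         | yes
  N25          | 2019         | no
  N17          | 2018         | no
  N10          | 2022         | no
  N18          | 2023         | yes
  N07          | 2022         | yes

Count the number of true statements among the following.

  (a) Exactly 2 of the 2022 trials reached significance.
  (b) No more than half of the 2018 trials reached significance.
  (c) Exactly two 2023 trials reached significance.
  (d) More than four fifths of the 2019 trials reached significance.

2

(a) 2022: |A| = 5, |A ∩ B| = 2; needs |A ∩ B| = 2 — true.
(b) 2018: |A| = 7, |A ∩ B| = 4; needs |A ∩ B| ≤ |A ∖ B| — false.
(c) 2023: |A| = 6, |A ∩ B| = 2; needs |A ∩ B| = 2 — true.
(d) 2019: |A| = 6, |A ∩ B| = 4; needs |A ∩ B| / |A| > 4/5 — false.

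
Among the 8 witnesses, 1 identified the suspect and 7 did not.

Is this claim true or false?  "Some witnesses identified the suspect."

True

'Some witnesses identified the suspect' holds iff A ∩ B ≠ ∅ (|A ∩ B| ≥ 1).
|A| = 8, |A ∩ B| = 1, |A ∖ B| = 7.
So the statement is true.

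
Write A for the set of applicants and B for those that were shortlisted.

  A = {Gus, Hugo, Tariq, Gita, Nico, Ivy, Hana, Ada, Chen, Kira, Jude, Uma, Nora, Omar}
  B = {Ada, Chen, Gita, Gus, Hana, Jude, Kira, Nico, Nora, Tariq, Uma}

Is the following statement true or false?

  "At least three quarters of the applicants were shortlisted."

'At least three quarters of the applicants were shortlisted' holds iff |A ∩ B| / |A| ≥ 3/4.
A (the restrictor) = {Gus, Hugo, Tariq, Gita, Nico, Ivy, Hana, Ada, Chen, Kira, Jude, Uma, Nora, Omar}, |A| = 14.
A ∩ B = {Gus, Tariq, Gita, Nico, Hana, Ada, Chen, Kira, Jude, Uma, Nora}, so |A ∩ B| = 11.
A ∖ B = {Hugo, Ivy, Omar}, so |A ∖ B| = 3.
|A ∩ B|/|A| = 11/14, so the statement is true.

True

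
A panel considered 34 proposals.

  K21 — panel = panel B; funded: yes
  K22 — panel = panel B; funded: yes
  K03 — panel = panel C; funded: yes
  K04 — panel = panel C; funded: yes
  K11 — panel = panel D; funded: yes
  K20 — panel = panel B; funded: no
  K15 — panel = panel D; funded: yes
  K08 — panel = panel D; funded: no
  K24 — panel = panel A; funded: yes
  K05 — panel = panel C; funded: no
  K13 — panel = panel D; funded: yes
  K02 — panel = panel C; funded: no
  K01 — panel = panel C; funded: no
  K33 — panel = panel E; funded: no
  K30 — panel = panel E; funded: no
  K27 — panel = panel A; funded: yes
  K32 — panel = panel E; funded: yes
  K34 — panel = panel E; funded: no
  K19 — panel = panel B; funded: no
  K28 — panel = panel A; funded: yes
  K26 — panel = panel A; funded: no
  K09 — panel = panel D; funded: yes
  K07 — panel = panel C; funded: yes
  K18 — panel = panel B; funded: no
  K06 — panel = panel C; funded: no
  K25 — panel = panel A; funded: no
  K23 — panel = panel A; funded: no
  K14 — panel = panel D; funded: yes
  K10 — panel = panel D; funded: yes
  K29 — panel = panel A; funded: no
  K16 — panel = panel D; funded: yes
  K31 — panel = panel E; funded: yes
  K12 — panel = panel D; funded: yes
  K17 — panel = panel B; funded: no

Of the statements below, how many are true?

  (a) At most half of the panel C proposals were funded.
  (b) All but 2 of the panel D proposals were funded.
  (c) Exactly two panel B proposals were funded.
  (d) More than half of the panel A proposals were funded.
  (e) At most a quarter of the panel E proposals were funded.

(a) panel C: |A| = 7, |A ∩ B| = 3; needs |A ∩ B| ≤ |A ∖ B| — true.
(b) panel D: |A| = 9, |A ∩ B| = 8; needs |A ∖ B| = 2 — false.
(c) panel B: |A| = 6, |A ∩ B| = 2; needs |A ∩ B| = 2 — true.
(d) panel A: |A| = 7, |A ∩ B| = 3; needs |A ∩ B| > |A ∖ B| — false.
(e) panel E: |A| = 5, |A ∩ B| = 2; needs |A ∩ B| / |A| ≤ 1/4 — false.

2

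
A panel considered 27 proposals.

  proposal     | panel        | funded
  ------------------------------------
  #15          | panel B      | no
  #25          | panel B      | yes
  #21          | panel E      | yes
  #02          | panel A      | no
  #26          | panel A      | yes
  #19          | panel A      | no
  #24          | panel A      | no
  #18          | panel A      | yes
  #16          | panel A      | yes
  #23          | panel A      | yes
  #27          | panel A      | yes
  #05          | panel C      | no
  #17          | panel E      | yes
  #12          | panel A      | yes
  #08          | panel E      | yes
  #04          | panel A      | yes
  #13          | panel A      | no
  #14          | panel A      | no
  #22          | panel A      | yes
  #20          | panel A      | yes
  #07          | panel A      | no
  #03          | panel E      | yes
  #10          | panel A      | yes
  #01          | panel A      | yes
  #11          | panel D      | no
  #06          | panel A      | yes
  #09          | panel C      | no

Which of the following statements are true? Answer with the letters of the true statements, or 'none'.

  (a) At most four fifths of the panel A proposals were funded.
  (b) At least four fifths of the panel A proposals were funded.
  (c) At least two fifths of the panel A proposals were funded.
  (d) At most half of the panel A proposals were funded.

(a), (c)

|A| = 18, |A ∩ B| = 12, |A ∖ B| = 6.
(a) |A ∩ B| / |A| ≤ 4/5: holds.
(b) |A ∩ B| / |A| ≥ 4/5: fails.
(c) |A ∩ B| / |A| ≥ 2/5: holds.
(d) |A ∩ B| ≤ |A ∖ B|: fails.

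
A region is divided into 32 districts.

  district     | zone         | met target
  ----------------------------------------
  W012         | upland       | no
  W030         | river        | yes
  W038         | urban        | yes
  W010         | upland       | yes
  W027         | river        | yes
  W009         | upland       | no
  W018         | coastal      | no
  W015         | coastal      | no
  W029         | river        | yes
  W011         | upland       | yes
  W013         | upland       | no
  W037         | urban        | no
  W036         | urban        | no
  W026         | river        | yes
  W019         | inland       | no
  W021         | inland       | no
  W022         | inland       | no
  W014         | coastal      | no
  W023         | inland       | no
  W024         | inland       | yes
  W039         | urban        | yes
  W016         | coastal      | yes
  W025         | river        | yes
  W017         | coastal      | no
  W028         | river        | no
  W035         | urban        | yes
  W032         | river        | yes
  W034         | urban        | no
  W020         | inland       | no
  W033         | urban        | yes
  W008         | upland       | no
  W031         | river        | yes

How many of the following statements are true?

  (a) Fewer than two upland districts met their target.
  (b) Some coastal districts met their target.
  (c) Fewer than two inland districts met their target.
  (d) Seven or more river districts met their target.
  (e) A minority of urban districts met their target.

(a) upland: |A| = 6, |A ∩ B| = 2; needs |A ∩ B| < 2 — false.
(b) coastal: |A| = 5, |A ∩ B| = 1; needs A ∩ B ≠ ∅ (|A ∩ B| ≥ 1) — true.
(c) inland: |A| = 6, |A ∩ B| = 1; needs |A ∩ B| < 2 — true.
(d) river: |A| = 8, |A ∩ B| = 7; needs |A ∩ B| ≥ 7 — true.
(e) urban: |A| = 7, |A ∩ B| = 4; needs |A ∩ B| < |A ∖ B| — false.

3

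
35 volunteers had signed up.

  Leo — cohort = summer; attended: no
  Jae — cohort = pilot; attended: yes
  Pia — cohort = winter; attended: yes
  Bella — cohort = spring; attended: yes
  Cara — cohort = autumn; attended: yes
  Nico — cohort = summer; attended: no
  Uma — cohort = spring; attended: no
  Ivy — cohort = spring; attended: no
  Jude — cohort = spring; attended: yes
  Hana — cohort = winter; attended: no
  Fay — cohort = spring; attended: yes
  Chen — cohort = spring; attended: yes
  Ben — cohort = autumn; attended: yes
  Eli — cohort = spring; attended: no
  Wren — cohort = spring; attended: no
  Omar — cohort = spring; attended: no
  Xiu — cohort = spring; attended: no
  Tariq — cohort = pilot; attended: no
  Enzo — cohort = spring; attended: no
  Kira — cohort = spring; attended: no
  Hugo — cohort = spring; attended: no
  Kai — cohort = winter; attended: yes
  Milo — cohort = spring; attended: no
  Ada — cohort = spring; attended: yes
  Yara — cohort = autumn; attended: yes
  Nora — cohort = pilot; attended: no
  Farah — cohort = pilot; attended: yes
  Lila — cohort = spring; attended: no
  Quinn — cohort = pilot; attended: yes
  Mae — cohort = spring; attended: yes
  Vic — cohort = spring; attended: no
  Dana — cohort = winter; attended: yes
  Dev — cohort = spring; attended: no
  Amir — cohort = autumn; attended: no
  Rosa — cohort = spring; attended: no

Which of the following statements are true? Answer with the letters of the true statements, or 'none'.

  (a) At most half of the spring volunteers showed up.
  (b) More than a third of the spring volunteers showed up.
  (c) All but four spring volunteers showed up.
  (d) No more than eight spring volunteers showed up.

|A| = 20, |A ∩ B| = 6, |A ∖ B| = 14.
(a) |A ∩ B| ≤ |A ∖ B|: holds.
(b) |A ∩ B| / |A| > 1/3: fails.
(c) |A ∖ B| = 4: fails.
(d) |A ∩ B| ≤ 8: holds.

(a), (d)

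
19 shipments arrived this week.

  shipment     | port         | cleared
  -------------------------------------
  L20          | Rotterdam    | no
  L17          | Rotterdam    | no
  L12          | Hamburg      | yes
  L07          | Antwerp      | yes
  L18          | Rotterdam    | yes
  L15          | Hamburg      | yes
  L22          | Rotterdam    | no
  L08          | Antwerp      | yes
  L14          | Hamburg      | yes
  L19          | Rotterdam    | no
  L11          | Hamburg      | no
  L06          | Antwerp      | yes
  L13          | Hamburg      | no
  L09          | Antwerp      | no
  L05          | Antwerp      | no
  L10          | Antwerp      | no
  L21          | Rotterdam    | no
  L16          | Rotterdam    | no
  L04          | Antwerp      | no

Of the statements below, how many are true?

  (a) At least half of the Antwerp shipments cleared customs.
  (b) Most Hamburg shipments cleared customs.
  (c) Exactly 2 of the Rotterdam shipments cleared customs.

1

(a) Antwerp: |A| = 7, |A ∩ B| = 3; needs |A ∩ B| ≥ |A ∖ B| — false.
(b) Hamburg: |A| = 5, |A ∩ B| = 3; needs |A ∩ B| > |A ∖ B| — true.
(c) Rotterdam: |A| = 7, |A ∩ B| = 1; needs |A ∩ B| = 2 — false.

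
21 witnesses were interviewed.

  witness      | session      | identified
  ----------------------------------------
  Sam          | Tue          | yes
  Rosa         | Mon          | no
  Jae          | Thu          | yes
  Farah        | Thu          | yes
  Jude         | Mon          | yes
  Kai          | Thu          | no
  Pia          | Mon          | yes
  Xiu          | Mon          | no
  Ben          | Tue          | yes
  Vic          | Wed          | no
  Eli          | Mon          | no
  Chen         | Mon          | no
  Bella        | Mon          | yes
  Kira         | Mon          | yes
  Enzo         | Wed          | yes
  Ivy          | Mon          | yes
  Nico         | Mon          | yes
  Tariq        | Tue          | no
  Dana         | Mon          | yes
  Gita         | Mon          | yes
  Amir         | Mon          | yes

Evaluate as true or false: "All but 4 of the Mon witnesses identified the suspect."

True

Truth condition: |A ∖ B| = 4.
A (the restrictor) = {Rosa, Jude, Pia, Xiu, Eli, Chen, Bella, Kira, Ivy, Nico, Dana, Gita, Amir}, |A| = 13.
A ∖ B = {Rosa, Xiu, Eli, Chen}, so |A ∖ B| = 4.
|A ∖ B| = 4, so the statement is true.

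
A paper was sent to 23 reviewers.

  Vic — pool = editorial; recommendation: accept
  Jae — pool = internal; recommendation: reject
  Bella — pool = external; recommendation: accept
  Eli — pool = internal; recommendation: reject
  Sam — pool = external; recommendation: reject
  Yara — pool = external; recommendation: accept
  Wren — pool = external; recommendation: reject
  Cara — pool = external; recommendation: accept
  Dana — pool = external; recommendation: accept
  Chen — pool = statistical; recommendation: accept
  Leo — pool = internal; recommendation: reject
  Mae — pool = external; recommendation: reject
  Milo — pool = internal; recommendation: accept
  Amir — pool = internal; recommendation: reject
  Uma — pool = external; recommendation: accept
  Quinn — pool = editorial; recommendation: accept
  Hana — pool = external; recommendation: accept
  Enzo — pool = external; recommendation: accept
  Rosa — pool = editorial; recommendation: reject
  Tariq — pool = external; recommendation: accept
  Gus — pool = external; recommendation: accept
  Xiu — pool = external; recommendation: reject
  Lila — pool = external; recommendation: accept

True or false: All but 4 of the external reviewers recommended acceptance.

True

Truth condition: |A ∖ B| = 4.
A (the restrictor) = {Bella, Sam, Yara, Wren, Cara, Dana, Mae, Uma, Hana, Enzo, Tariq, Gus, Xiu, Lila}, |A| = 14.
A ∖ B = {Sam, Wren, Mae, Xiu}, so |A ∖ B| = 4.
|A ∖ B| = 4, so the statement is true.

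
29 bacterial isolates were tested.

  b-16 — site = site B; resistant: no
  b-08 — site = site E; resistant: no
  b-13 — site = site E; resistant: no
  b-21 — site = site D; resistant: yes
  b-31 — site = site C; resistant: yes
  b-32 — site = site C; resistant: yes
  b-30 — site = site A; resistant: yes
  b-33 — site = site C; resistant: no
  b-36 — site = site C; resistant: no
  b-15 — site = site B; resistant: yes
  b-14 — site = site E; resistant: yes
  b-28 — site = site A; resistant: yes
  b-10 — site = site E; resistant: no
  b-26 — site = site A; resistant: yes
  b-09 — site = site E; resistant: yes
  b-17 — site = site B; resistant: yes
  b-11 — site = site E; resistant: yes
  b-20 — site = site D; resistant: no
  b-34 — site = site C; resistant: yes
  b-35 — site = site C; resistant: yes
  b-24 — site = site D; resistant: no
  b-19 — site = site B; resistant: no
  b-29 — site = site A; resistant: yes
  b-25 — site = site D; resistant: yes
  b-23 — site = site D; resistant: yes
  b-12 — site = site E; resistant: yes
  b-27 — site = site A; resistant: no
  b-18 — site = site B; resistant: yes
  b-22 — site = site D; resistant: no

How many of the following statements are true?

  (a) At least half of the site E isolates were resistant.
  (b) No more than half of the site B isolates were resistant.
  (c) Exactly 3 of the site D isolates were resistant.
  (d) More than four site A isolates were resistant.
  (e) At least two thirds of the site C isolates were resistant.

3

(a) site E: |A| = 7, |A ∩ B| = 4; needs |A ∩ B| ≥ |A ∖ B| — true.
(b) site B: |A| = 5, |A ∩ B| = 3; needs |A ∩ B| ≤ |A ∖ B| — false.
(c) site D: |A| = 6, |A ∩ B| = 3; needs |A ∩ B| = 3 — true.
(d) site A: |A| = 5, |A ∩ B| = 4; needs |A ∩ B| > 4 — false.
(e) site C: |A| = 6, |A ∩ B| = 4; needs |A ∩ B| / |A| ≥ 2/3 — true.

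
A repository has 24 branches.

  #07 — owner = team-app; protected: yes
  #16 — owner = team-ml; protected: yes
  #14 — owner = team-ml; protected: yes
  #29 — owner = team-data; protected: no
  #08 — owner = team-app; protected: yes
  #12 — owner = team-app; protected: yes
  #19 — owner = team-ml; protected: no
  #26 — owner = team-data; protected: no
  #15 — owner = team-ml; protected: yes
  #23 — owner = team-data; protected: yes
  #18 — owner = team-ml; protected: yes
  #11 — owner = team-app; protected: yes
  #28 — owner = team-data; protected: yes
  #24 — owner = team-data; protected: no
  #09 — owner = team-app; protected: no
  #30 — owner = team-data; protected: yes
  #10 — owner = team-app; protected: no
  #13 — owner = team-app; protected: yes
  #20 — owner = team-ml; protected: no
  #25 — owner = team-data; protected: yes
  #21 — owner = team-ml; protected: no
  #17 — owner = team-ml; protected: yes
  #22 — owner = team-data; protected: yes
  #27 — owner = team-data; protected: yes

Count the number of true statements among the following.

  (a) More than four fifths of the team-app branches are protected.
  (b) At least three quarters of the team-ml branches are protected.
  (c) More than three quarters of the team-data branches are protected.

(a) team-app: |A| = 7, |A ∩ B| = 5; needs |A ∩ B| / |A| > 4/5 — false.
(b) team-ml: |A| = 8, |A ∩ B| = 5; needs |A ∩ B| / |A| ≥ 3/4 — false.
(c) team-data: |A| = 9, |A ∩ B| = 6; needs |A ∩ B| / |A| > 3/4 — false.

0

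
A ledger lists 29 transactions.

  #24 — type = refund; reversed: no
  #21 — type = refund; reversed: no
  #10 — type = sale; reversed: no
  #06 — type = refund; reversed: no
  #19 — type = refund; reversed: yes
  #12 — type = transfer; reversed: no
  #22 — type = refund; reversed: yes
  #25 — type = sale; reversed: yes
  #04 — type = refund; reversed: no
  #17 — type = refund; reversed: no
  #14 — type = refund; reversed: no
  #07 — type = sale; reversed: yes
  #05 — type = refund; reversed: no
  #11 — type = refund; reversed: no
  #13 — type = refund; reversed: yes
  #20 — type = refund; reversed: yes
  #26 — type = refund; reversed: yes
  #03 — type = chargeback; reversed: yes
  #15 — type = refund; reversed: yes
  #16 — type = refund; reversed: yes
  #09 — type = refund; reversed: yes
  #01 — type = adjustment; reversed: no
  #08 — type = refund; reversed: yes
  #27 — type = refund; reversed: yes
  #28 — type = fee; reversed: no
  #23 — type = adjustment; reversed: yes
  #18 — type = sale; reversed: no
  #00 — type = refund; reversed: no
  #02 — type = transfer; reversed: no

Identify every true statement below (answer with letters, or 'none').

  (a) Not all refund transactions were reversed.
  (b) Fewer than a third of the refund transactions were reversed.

|A| = 19, |A ∩ B| = 10, |A ∖ B| = 9.
(a) A ⊄ B (|A ∖ B| ≥ 1): holds.
(b) |A ∩ B| / |A| < 1/3: fails.

(a)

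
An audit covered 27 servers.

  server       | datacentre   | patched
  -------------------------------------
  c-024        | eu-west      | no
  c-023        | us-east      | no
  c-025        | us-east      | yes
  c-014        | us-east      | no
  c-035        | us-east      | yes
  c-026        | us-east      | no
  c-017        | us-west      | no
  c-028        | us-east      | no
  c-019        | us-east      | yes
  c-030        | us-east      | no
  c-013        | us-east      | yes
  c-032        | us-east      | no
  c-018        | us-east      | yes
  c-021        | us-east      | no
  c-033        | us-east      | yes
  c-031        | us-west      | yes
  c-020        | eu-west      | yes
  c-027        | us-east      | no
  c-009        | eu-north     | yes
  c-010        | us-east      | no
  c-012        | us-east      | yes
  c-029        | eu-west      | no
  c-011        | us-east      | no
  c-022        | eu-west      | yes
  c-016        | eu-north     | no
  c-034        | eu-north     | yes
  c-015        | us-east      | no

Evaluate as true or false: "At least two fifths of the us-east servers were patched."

False

Truth condition: |A ∩ B| / |A| ≥ 2/5.
|A| = 18, |A ∩ B| = 7, |A ∖ B| = 11.
|A ∩ B|/|A| = 7/18, so the statement is false.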